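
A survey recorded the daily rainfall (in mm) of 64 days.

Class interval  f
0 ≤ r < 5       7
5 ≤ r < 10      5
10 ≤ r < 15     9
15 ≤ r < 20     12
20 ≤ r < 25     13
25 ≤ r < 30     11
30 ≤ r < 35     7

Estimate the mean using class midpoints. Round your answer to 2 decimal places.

Midpoints: 2.5, 7.5, 12.5, 17.5, 22.5, 27.5, 32.5
Σfm = 7×2.5 + 5×7.5 + 9×12.5 + 12×17.5 + 13×22.5 + 11×27.5 + 7×32.5 = 1200
n = Σf = 64
Mean = 1200 / 64 = 18.7500

18.75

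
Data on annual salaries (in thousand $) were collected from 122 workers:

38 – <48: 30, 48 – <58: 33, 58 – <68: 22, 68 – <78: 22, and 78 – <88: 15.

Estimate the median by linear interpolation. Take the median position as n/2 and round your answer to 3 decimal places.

Cumulative frequencies: 30, 63, 85, 107, 122
n = 122; position = n/2 = 61.
This falls in the class 48 – <58: L = 48, F = 30, f = 33, h = 10.
Median ≈ 48 + ((61 − 30) / 33) × 10 = 57.3939

57.394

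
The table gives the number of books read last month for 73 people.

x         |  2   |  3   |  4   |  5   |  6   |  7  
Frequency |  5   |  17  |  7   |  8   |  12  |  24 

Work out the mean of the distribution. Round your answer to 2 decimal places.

Values: 2, 3, 4, 5, 6, 7
Σfx = 5×2 + 17×3 + 7×4 + 8×5 + 12×6 + 24×7 = 369
n = Σf = 73
Mean = 369 / 73 = 5.0548

5.05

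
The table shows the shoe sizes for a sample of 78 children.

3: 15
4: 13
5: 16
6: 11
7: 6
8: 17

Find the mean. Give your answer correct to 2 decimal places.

5.40

Values: 3, 4, 5, 6, 7, 8
Σfx = 15×3 + 13×4 + 16×5 + 11×6 + 6×7 + 17×8 = 421
n = Σf = 78
Mean = 421 / 78 = 5.3974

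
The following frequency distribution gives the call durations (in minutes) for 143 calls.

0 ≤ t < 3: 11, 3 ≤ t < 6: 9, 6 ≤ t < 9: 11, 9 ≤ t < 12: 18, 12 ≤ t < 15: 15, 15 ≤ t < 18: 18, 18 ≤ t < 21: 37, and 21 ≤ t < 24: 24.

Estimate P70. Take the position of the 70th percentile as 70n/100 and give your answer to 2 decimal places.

19.47

Cumulative frequencies: 11, 20, 31, 49, 64, 82, 119, 143
n = 143; position = 70n/100 = 100.1.
This falls in the class 18 ≤ t < 21: L = 18, F = 82, f = 37, h = 3.
70th percentile ≈ 18 + ((100.1 − 82) / 37) × 3 = 19.4676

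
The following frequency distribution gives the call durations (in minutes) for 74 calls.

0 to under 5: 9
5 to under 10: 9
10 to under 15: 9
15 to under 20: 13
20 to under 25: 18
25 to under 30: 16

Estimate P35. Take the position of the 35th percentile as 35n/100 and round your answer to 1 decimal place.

Cumulative frequencies: 9, 18, 27, 40, 58, 74
n = 74; position = 35n/100 = 25.9.
This falls in the class 10 to under 15: L = 10, F = 18, f = 9, h = 5.
35th percentile ≈ 10 + ((25.9 − 18) / 9) × 5 = 14.3889

14.4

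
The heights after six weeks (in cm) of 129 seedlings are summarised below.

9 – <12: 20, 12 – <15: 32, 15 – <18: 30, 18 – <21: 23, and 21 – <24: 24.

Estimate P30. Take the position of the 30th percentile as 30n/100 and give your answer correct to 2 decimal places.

Cumulative frequencies: 20, 52, 82, 105, 129
n = 129; position = 30n/100 = 38.7.
This falls in the class 12 – <15: L = 12, F = 20, f = 32, h = 3.
30th percentile ≈ 12 + ((38.7 − 20) / 32) × 3 = 13.7531

13.75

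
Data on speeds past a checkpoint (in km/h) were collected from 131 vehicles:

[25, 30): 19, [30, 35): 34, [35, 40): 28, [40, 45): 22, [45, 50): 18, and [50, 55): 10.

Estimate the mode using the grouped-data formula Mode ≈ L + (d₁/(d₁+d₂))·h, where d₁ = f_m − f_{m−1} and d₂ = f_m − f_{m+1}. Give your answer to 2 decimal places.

33.57

Modal class: [30, 35) (highest frequency 34).
d₁ = 34 − 19 = 15, d₂ = 34 − 28 = 6
Mode ≈ 30 + (15/(15+6)) × 5 = 30 + 3.5714 = 33.5714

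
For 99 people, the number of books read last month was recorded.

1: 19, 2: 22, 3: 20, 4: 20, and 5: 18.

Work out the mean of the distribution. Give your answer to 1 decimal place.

3.0

Values: 1, 2, 3, 4, 5
Σfx = 19×1 + 22×2 + 20×3 + 20×4 + 18×5 = 293
n = Σf = 99
Mean = 293 / 99 = 2.9596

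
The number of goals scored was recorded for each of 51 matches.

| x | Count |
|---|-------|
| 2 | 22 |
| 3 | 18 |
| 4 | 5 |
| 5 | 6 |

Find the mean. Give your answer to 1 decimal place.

2.9

Values: 2, 3, 4, 5
Σfx = 22×2 + 18×3 + 5×4 + 6×5 = 148
n = Σf = 51
Mean = 148 / 51 = 2.9020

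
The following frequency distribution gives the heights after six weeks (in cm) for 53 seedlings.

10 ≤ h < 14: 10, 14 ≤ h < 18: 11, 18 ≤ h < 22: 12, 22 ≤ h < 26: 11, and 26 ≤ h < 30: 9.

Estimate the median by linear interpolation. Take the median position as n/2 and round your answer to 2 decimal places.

Cumulative frequencies: 10, 21, 33, 44, 53
n = 53; position = n/2 = 26.5.
This falls in the class 18 ≤ h < 22: L = 18, F = 21, f = 12, h = 4.
Median ≈ 18 + ((26.5 − 21) / 12) × 4 = 19.8333

19.83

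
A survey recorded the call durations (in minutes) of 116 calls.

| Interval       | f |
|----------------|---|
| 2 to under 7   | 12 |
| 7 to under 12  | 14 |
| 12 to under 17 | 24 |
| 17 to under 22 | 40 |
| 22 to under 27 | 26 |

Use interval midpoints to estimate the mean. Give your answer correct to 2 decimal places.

Midpoints: 4.5, 9.5, 14.5, 19.5, 24.5
Σfm = 12×4.5 + 14×9.5 + 24×14.5 + 40×19.5 + 26×24.5 = 1952
n = Σf = 116
Mean = 1952 / 116 = 16.8276

16.83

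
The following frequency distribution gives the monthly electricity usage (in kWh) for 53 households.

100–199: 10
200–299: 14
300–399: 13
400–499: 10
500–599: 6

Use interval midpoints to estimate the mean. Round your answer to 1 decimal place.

326.9

Midpoints: 149.5, 249.5, 349.5, 449.5, 549.5
Σfm = 10×149.5 + 14×249.5 + 13×349.5 + 10×449.5 + 6×549.5 = 17323.5
n = Σf = 53
Mean = 17323.5 / 53 = 326.8585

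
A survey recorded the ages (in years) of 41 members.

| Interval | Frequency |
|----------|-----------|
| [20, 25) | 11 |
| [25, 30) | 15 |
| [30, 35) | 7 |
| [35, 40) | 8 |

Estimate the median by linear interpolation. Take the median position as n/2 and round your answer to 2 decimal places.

Cumulative frequencies: 11, 26, 33, 41
n = 41; position = n/2 = 20.5.
This falls in the class [25, 30): L = 25, F = 11, f = 15, h = 5.
Median ≈ 25 + ((20.5 − 11) / 15) × 5 = 28.1667

28.17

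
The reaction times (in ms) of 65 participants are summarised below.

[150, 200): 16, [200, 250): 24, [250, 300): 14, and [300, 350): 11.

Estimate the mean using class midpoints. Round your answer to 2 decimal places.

Midpoints: 175, 225, 275, 325
Σfm = 16×175 + 24×225 + 14×275 + 11×325 = 15625
n = Σf = 65
Mean = 15625 / 65 = 240.3846

240.38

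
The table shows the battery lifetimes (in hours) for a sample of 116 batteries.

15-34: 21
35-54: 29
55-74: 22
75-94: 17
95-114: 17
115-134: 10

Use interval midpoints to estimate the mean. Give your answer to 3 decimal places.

Midpoints: 24.5, 44.5, 64.5, 84.5, 104.5, 124.5
Σfm = 21×24.5 + 29×44.5 + 22×64.5 + 17×84.5 + 17×104.5 + 10×124.5 = 7682
n = Σf = 116
Mean = 7682 / 116 = 66.2241

66.224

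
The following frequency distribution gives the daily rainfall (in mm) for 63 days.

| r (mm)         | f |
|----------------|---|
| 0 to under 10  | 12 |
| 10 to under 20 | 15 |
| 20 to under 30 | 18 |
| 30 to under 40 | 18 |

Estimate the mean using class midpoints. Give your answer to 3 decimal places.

Midpoints: 5, 15, 25, 35
Σfm = 12×5 + 15×15 + 18×25 + 18×35 = 1365
n = Σf = 63
Mean = 1365 / 63 = 21.6667

21.667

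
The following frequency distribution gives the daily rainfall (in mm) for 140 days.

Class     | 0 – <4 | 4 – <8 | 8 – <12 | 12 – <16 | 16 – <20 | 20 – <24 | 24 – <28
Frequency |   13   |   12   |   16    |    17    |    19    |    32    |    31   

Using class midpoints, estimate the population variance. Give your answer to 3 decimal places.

Midpoints: 2, 6, 10, 14, 18, 22, 26
n = 140, Σfm = 2348, mean = 16.7714
Σfm² = 48016
Σf(m − x̄)² = Σfm² − (Σfm)²/n = 48016 − 2348²/140 = 8636.6857
Population variance = 8636.6857 / 140 = 61.6906

61.691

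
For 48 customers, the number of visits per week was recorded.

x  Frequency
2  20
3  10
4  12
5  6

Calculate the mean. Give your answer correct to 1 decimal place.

Values: 2, 3, 4, 5
Σfx = 20×2 + 10×3 + 12×4 + 6×5 = 148
n = Σf = 48
Mean = 148 / 48 = 3.0833

3.1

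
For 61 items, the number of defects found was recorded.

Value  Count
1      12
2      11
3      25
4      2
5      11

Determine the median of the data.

3

Cumulative frequencies: 12, 23, 48, 50, 61
n = 61, so the median is the value in position (n+1)/2 = 31.
Position 31 falls at value 3.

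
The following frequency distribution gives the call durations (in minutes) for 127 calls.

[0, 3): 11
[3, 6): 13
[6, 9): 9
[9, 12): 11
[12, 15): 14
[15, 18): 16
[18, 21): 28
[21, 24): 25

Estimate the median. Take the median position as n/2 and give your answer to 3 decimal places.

16.031

Cumulative frequencies: 11, 24, 33, 44, 58, 74, 102, 127
n = 127; position = n/2 = 63.5.
This falls in the class [15, 18): L = 15, F = 58, f = 16, h = 3.
Median ≈ 15 + ((63.5 − 58) / 16) × 3 = 16.0312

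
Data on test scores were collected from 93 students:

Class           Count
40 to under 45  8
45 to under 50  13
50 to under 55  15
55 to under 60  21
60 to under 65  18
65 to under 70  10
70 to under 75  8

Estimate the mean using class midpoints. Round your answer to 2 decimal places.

Midpoints: 42.5, 47.5, 52.5, 57.5, 62.5, 67.5, 72.5
Σfm = 8×42.5 + 13×47.5 + 15×52.5 + 21×57.5 + 18×62.5 + 10×67.5 + 8×72.5 = 5332.5
n = Σf = 93
Mean = 5332.5 / 93 = 57.3387

57.34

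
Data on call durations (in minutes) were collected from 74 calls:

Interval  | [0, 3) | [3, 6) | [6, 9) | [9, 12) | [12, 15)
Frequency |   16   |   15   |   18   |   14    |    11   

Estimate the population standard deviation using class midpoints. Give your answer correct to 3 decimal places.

Midpoints: 1.5, 4.5, 7.5, 10.5, 13.5
n = 74, Σfm = 522, mean = 7.0541
Σfm² = 4900.5
Σf(m − x̄)² = Σfm² − (Σfm)²/n = 4900.5 − 522²/74 = 1218.2838
Population variance = 1218.2838 / 74 = 16.4633
Standard deviation = √16.4633 = 4.0575

4.057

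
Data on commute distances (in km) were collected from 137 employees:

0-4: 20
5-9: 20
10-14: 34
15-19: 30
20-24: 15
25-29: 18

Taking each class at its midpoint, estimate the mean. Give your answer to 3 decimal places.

13.971

Midpoints: 2, 7, 12, 17, 22, 27
Σfm = 20×2 + 20×7 + 34×12 + 30×17 + 15×22 + 18×27 = 1914
n = Σf = 137
Mean = 1914 / 137 = 13.9708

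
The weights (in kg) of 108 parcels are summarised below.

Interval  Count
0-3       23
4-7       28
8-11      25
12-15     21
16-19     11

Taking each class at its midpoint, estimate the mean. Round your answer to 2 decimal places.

8.35

Midpoints: 1.5, 5.5, 9.5, 13.5, 17.5
Σfm = 23×1.5 + 28×5.5 + 25×9.5 + 21×13.5 + 11×17.5 = 902
n = Σf = 108
Mean = 902 / 108 = 8.3519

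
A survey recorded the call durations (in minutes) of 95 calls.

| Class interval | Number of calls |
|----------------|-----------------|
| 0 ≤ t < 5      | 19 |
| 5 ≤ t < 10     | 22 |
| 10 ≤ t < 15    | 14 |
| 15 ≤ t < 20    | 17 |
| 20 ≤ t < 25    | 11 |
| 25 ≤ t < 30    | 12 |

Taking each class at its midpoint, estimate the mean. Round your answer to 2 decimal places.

13.29

Midpoints: 2.5, 7.5, 12.5, 17.5, 22.5, 27.5
Σfm = 19×2.5 + 22×7.5 + 14×12.5 + 17×17.5 + 11×22.5 + 12×27.5 = 1262.5
n = Σf = 95
Mean = 1262.5 / 95 = 13.2895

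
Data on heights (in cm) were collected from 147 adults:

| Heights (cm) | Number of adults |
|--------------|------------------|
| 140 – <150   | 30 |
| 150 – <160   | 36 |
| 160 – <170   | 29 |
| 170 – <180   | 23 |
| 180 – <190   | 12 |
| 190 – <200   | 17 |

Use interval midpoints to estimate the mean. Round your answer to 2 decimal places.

165.14

Midpoints: 145, 155, 165, 175, 185, 195
Σfm = 30×145 + 36×155 + 29×165 + 23×175 + 12×185 + 17×195 = 24275
n = Σf = 147
Mean = 24275 / 147 = 165.1361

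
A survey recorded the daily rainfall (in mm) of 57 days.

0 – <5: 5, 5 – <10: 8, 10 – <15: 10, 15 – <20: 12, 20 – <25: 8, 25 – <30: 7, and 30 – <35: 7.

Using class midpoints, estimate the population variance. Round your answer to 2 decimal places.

81.55

Midpoints: 2.5, 7.5, 12.5, 17.5, 22.5, 27.5, 32.5
n = 57, Σfm = 1007.5, mean = 17.6754
Σfm² = 22456.25
Σf(m − x̄)² = Σfm² − (Σfm)²/n = 22456.25 − 1007.5²/57 = 4648.2456
Population variance = 4648.2456 / 57 = 81.5482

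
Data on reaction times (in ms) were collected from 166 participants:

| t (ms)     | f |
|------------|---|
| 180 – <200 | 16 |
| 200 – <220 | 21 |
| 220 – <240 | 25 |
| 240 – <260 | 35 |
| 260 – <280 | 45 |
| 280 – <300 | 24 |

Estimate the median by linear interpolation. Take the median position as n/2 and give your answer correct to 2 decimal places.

252.00

Cumulative frequencies: 16, 37, 62, 97, 142, 166
n = 166; position = n/2 = 83.
This falls in the class 240 – <260: L = 240, F = 62, f = 35, h = 20.
Median ≈ 240 + ((83 − 62) / 35) × 20 = 252.0000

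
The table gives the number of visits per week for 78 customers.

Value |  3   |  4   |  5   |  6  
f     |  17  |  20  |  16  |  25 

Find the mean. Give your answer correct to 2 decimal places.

Values: 3, 4, 5, 6
Σfx = 17×3 + 20×4 + 16×5 + 25×6 = 361
n = Σf = 78
Mean = 361 / 78 = 4.6282

4.63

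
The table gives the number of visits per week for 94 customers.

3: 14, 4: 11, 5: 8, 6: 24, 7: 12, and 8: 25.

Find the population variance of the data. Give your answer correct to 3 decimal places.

3.074

Values: 3, 4, 5, 6, 7, 8
n = 94, Σfx = 554, mean = 5.8936
Σfx² = 3554
Σf(x − x̄)² = Σfx² − (Σfx)²/n = 3554 − 554²/94 = 288.9362
Population variance = 288.9362 / 94 = 3.0738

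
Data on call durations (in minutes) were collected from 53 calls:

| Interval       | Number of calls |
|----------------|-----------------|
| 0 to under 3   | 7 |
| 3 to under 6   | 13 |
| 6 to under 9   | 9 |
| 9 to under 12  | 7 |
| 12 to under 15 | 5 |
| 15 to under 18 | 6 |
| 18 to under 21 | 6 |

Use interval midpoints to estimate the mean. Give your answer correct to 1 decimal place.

9.3

Midpoints: 1.5, 4.5, 7.5, 10.5, 13.5, 16.5, 19.5
Σfm = 7×1.5 + 13×4.5 + 9×7.5 + 7×10.5 + 5×13.5 + 6×16.5 + 6×19.5 = 493.5
n = Σf = 53
Mean = 493.5 / 53 = 9.3113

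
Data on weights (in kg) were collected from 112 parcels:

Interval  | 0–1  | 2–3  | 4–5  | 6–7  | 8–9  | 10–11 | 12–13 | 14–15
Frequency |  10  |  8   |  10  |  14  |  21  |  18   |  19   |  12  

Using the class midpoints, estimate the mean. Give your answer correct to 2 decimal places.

8.39

Midpoints: 0.5, 2.5, 4.5, 6.5, 8.5, 10.5, 12.5, 14.5
Σfm = 10×0.5 + 8×2.5 + 10×4.5 + 14×6.5 + 21×8.5 + 18×10.5 + 19×12.5 + 12×14.5 = 940
n = Σf = 112
Mean = 940 / 112 = 8.3929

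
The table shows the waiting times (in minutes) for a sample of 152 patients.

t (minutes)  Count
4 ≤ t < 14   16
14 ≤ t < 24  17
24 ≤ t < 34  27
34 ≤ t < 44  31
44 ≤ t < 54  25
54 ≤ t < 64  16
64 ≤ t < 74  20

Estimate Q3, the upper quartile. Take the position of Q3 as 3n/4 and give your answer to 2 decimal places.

Cumulative frequencies: 16, 33, 60, 91, 116, 132, 152
n = 152; position = 3n/4 = 114.
This falls in the class 44 ≤ t < 54: L = 44, F = 91, f = 25, h = 10.
Upper quartile ≈ 44 + ((114 − 91) / 25) × 10 = 53.2000

53.20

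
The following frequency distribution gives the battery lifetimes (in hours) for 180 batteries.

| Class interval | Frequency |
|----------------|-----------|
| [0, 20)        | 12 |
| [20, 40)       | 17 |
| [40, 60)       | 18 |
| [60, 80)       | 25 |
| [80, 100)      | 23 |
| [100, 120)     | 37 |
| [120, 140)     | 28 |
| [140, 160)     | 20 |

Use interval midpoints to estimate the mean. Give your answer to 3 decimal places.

Midpoints: 10, 30, 50, 70, 90, 110, 130, 150
Σfm = 12×10 + 17×30 + 18×50 + 25×70 + 23×90 + 37×110 + 28×130 + 20×150 = 16060
n = Σf = 180
Mean = 16060 / 180 = 89.2222

89.222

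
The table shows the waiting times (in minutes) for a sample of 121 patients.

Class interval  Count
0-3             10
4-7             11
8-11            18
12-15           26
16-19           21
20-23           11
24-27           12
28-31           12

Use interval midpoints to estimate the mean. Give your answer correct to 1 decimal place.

Midpoints: 1.5, 5.5, 9.5, 13.5, 17.5, 21.5, 25.5, 29.5
Σfm = 10×1.5 + 11×5.5 + 18×9.5 + 26×13.5 + 21×17.5 + 11×21.5 + 12×25.5 + 12×29.5 = 1861.5
n = Σf = 121
Mean = 1861.5 / 121 = 15.3843

15.4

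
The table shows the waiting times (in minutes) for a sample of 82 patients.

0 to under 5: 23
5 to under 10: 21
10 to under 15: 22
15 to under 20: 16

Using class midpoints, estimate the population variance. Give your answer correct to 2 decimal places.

29.66

Midpoints: 2.5, 7.5, 12.5, 17.5
n = 82, Σfm = 770, mean = 9.3902
Σfm² = 9662.5
Σf(m − x̄)² = Σfm² − (Σfm)²/n = 9662.5 − 770²/82 = 2432.0122
Population variance = 2432.0122 / 82 = 29.6587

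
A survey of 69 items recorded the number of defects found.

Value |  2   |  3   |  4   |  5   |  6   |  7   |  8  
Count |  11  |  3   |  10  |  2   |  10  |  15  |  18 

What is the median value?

Cumulative frequencies: 11, 14, 24, 26, 36, 51, 69
n = 69, so the median is the value in position (n+1)/2 = 35.
Position 35 falls at value 6.

6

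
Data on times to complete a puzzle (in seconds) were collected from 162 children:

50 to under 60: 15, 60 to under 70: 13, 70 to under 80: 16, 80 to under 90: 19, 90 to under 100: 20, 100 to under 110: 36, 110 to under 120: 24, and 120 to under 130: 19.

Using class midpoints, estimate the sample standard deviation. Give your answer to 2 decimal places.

21.48

Midpoints: 55, 65, 75, 85, 95, 105, 115, 125
n = 162, Σfm = 15300, mean = 94.4444
Σfm² = 1519250
Σf(m − x̄)² = Σfm² − (Σfm)²/n = 1519250 − 15300²/162 = 74250.0000
Sample variance = 74250.0000 / 161 = 461.1801
Standard deviation = √461.1801 = 21.4751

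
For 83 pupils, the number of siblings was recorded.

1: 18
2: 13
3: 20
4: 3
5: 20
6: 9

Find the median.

3

Cumulative frequencies: 18, 31, 51, 54, 74, 83
n = 83, so the median is the value in position (n+1)/2 = 42.
Position 42 falls at value 3.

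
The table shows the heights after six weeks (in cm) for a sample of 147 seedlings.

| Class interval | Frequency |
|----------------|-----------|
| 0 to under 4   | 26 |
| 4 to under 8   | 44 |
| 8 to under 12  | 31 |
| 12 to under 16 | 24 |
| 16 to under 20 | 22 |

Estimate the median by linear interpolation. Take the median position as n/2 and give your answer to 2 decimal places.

8.45

Cumulative frequencies: 26, 70, 101, 125, 147
n = 147; position = n/2 = 73.5.
This falls in the class 8 to under 12: L = 8, F = 70, f = 31, h = 4.
Median ≈ 8 + ((73.5 − 70) / 31) × 4 = 8.4516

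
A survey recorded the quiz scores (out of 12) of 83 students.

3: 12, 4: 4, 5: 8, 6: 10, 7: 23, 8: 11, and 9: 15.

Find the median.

7

Cumulative frequencies: 12, 16, 24, 34, 57, 68, 83
n = 83, so the median is the value in position (n+1)/2 = 42.
Position 42 falls at value 7.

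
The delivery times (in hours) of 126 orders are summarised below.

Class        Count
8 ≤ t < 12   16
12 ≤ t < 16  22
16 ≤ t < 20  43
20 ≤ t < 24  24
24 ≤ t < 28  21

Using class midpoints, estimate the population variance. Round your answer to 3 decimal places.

Midpoints: 10, 14, 18, 22, 26
n = 126, Σfm = 2316, mean = 18.3810
Σfm² = 45656
Σf(m − x̄)² = Σfm² − (Σfm)²/n = 45656 − 2316²/126 = 3085.7143
Population variance = 3085.7143 / 126 = 24.4898

24.490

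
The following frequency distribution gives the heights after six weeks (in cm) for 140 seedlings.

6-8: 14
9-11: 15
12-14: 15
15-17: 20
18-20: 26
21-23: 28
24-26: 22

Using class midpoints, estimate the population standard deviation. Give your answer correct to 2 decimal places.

5.73

Midpoints: 7, 10, 13, 16, 19, 22, 25
n = 140, Σfm = 2423, mean = 17.3071
Σfm² = 46529
Σf(m − x̄)² = Σfm² − (Σfm)²/n = 46529 − 2423²/140 = 4593.7929
Population variance = 4593.7929 / 140 = 32.8128
Standard deviation = √32.8128 = 5.7282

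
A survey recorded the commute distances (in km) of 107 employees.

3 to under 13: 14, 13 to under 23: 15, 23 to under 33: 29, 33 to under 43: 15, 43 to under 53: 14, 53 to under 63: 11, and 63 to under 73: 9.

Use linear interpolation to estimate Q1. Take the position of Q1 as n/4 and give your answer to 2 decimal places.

21.50

Cumulative frequencies: 14, 29, 58, 73, 87, 98, 107
n = 107; position = n/4 = 26.75.
This falls in the class 13 to under 23: L = 13, F = 14, f = 15, h = 10.
Lower quartile ≈ 13 + ((26.75 − 14) / 15) × 10 = 21.5000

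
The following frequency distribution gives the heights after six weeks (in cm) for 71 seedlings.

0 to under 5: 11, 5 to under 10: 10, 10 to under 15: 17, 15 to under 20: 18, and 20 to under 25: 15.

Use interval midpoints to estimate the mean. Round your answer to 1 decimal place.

13.6

Midpoints: 2.5, 7.5, 12.5, 17.5, 22.5
Σfm = 11×2.5 + 10×7.5 + 17×12.5 + 18×17.5 + 15×22.5 = 967.5
n = Σf = 71
Mean = 967.5 / 71 = 13.6268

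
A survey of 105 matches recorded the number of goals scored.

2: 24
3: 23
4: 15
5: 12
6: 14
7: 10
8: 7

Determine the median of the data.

Cumulative frequencies: 24, 47, 62, 74, 88, 98, 105
n = 105, so the median is the value in position (n+1)/2 = 53.
Position 53 falls at value 4.

4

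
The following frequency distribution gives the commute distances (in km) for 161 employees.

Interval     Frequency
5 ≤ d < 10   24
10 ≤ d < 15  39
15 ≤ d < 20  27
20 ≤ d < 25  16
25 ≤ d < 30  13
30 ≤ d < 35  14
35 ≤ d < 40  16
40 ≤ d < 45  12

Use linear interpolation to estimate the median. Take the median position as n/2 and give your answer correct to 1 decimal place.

18.2

Cumulative frequencies: 24, 63, 90, 106, 119, 133, 149, 161
n = 161; position = n/2 = 80.5.
This falls in the class 15 ≤ d < 20: L = 15, F = 63, f = 27, h = 5.
Median ≈ 15 + ((80.5 − 63) / 27) × 5 = 18.2407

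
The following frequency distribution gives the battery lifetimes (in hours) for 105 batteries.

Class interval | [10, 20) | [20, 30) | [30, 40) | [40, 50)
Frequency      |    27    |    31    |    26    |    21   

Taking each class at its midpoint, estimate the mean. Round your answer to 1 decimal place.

28.9

Midpoints: 15, 25, 35, 45
Σfm = 27×15 + 31×25 + 26×35 + 21×45 = 3035
n = Σf = 105
Mean = 3035 / 105 = 28.9048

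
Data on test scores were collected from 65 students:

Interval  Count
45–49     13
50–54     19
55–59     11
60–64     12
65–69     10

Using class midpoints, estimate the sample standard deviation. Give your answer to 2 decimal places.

6.86

Midpoints: 47, 52, 57, 62, 67
n = 65, Σfm = 3640, mean = 56.0000
Σfm² = 206850
Σf(m − x̄)² = Σfm² − (Σfm)²/n = 206850 − 3640²/65 = 3010.0000
Sample variance = 3010.0000 / 64 = 47.0312
Standard deviation = √47.0312 = 6.8579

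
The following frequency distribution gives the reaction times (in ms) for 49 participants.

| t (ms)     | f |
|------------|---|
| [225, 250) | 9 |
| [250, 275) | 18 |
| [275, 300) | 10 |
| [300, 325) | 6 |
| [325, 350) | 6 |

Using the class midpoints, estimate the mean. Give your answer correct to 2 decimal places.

Midpoints: 237.5, 262.5, 287.5, 312.5, 337.5
Σfm = 9×237.5 + 18×262.5 + 10×287.5 + 6×312.5 + 6×337.5 = 13637.5
n = Σf = 49
Mean = 13637.5 / 49 = 278.3163

278.32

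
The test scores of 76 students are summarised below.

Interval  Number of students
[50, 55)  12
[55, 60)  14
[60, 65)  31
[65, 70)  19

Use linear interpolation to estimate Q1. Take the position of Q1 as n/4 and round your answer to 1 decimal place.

57.5

Cumulative frequencies: 12, 26, 57, 76
n = 76; position = n/4 = 19.
This falls in the class [55, 60): L = 55, F = 12, f = 14, h = 5.
Lower quartile ≈ 55 + ((19 − 12) / 14) × 5 = 57.5000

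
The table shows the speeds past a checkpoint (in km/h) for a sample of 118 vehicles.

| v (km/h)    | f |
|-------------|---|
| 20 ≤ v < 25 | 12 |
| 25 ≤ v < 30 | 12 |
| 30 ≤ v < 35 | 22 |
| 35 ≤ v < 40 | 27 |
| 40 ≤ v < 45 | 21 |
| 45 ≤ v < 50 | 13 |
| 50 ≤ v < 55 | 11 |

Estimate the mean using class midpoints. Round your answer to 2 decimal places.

37.42

Midpoints: 22.5, 27.5, 32.5, 37.5, 42.5, 47.5, 52.5
Σfm = 12×22.5 + 12×27.5 + 22×32.5 + 27×37.5 + 21×42.5 + 13×47.5 + 11×52.5 = 4415
n = Σf = 118
Mean = 4415 / 118 = 37.4153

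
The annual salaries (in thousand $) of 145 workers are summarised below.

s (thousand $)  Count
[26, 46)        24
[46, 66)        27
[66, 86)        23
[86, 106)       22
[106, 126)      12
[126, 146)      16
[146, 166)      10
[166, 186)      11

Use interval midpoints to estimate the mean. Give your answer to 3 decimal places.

Midpoints: 36, 56, 76, 96, 116, 136, 156, 176
Σfm = 24×36 + 27×56 + 23×76 + 22×96 + 12×116 + 16×136 + 10×156 + 11×176 = 13300
n = Σf = 145
Mean = 13300 / 145 = 91.7241

91.724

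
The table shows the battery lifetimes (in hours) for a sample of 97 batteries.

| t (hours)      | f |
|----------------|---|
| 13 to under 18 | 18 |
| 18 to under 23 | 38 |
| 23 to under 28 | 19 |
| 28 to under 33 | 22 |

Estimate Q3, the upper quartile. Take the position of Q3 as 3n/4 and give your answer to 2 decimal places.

Cumulative frequencies: 18, 56, 75, 97
n = 97; position = 3n/4 = 72.75.
This falls in the class 23 to under 28: L = 23, F = 56, f = 19, h = 5.
Upper quartile ≈ 23 + ((72.75 − 56) / 19) × 5 = 27.4079

27.41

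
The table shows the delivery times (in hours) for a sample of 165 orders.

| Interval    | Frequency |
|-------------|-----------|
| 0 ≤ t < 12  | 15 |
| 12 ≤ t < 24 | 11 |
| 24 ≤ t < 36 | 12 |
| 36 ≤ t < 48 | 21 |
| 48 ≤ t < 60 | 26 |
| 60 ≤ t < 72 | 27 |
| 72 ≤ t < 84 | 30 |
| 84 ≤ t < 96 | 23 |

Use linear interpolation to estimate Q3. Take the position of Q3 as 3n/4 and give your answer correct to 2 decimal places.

76.70

Cumulative frequencies: 15, 26, 38, 59, 85, 112, 142, 165
n = 165; position = 3n/4 = 123.75.
This falls in the class 72 ≤ t < 84: L = 72, F = 112, f = 30, h = 12.
Upper quartile ≈ 72 + ((123.75 − 112) / 30) × 12 = 76.7000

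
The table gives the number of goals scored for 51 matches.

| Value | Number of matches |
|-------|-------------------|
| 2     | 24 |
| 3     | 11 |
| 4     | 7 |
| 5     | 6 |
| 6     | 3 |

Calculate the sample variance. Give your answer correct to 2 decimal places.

1.63

Values: 2, 3, 4, 5, 6
n = 51, Σfx = 157, mean = 3.0784
Σfx² = 565
Σf(x − x̄)² = Σfx² − (Σfx)²/n = 565 − 157²/51 = 81.6863
Sample variance = 81.6863 / 50 = 1.6337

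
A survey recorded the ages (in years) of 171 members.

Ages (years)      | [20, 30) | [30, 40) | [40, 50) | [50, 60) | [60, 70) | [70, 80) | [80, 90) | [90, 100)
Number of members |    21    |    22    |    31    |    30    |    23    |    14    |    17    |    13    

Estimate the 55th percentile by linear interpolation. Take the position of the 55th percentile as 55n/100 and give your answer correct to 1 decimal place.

Cumulative frequencies: 21, 43, 74, 104, 127, 141, 158, 171
n = 171; position = 55n/100 = 94.05.
This falls in the class [50, 60): L = 50, F = 74, f = 30, h = 10.
55th percentile ≈ 50 + ((94.05 − 74) / 30) × 10 = 56.6833

56.7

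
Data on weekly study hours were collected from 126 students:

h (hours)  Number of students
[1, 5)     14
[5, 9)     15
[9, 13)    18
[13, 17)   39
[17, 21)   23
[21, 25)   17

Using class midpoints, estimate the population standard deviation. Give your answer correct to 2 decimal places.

Midpoints: 3, 7, 11, 15, 19, 23
n = 126, Σfm = 1758, mean = 13.9524
Σfm² = 29110
Σf(m − x̄)² = Σfm² − (Σfm)²/n = 29110 − 1758²/126 = 4581.7143
Population variance = 4581.7143 / 126 = 36.3628
Standard deviation = √36.3628 = 6.0302

6.03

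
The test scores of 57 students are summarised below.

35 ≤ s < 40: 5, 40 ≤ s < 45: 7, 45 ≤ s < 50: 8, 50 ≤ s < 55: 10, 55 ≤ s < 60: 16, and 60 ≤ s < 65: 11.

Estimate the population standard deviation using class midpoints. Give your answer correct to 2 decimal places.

Midpoints: 37.5, 42.5, 47.5, 52.5, 57.5, 62.5
n = 57, Σfm = 2997.5, mean = 52.5877
Σfm² = 161156.25
Σf(m − x̄)² = Σfm² − (Σfm)²/n = 161156.25 − 2997.5²/57 = 3524.5614
Population variance = 3524.5614 / 57 = 61.8344
Standard deviation = √61.8344 = 7.8635

7.86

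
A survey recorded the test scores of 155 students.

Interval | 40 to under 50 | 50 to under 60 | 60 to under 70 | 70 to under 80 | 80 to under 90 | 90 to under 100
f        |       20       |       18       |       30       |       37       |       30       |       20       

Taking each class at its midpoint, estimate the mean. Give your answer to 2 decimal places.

Midpoints: 45, 55, 65, 75, 85, 95
Σfm = 20×45 + 18×55 + 30×65 + 37×75 + 30×85 + 20×95 = 11065
n = Σf = 155
Mean = 11065 / 155 = 71.3871

71.39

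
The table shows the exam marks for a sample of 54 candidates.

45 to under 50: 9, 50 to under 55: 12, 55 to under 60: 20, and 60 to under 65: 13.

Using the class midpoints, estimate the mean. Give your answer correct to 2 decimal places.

Midpoints: 47.5, 52.5, 57.5, 62.5
Σfm = 9×47.5 + 12×52.5 + 20×57.5 + 13×62.5 = 3020
n = Σf = 54
Mean = 3020 / 54 = 55.9259

55.93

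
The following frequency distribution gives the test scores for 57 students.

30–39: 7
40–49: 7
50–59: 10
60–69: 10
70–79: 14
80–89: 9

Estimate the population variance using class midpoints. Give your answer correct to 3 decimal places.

259.711

Midpoints: 34.5, 44.5, 54.5, 64.5, 74.5, 84.5
n = 57, Σfm = 3546.5, mean = 62.2193
Σfm² = 235464.25
Σf(m − x̄)² = Σfm² − (Σfm)²/n = 235464.25 − 3546.5²/57 = 14803.5088
Population variance = 14803.5088 / 57 = 259.7107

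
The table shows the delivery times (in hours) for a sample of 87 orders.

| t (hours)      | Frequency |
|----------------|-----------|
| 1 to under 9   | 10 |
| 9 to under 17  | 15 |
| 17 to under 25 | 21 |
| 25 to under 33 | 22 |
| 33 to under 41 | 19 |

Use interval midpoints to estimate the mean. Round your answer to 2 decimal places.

23.30

Midpoints: 5, 13, 21, 29, 37
Σfm = 10×5 + 15×13 + 21×21 + 22×29 + 19×37 = 2027
n = Σf = 87
Mean = 2027 / 87 = 23.2989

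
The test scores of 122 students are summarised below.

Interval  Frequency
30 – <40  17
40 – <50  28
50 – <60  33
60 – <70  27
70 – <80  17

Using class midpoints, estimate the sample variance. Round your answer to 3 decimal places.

157.844

Midpoints: 35, 45, 55, 65, 75
n = 122, Σfm = 6700, mean = 54.9180
Σfm² = 387050
Σf(m − x̄)² = Σfm² − (Σfm)²/n = 387050 − 6700²/122 = 19099.1803
Sample variance = 19099.1803 / 121 = 157.8445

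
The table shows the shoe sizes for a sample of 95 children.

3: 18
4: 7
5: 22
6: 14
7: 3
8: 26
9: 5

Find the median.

6

Cumulative frequencies: 18, 25, 47, 61, 64, 90, 95
n = 95, so the median is the value in position (n+1)/2 = 48.
Position 48 falls at value 6.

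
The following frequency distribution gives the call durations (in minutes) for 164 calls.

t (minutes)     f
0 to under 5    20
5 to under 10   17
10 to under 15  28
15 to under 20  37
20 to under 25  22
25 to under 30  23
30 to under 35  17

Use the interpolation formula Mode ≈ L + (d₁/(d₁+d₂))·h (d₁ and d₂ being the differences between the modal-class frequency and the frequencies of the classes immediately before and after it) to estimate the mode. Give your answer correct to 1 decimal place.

Modal class: 15 to under 20 (highest frequency 37).
d₁ = 37 − 28 = 9, d₂ = 37 − 22 = 15
Mode ≈ 15 + (9/(9+15)) × 5 = 15 + 1.8750 = 16.8750

16.9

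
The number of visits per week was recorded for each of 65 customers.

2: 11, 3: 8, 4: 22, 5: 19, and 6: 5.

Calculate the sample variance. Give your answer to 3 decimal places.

Values: 2, 3, 4, 5, 6
n = 65, Σfx = 259, mean = 3.9846
Σfx² = 1123
Σf(x − x̄)² = Σfx² − (Σfx)²/n = 1123 − 259²/65 = 90.9846
Sample variance = 90.9846 / 64 = 1.4216

1.422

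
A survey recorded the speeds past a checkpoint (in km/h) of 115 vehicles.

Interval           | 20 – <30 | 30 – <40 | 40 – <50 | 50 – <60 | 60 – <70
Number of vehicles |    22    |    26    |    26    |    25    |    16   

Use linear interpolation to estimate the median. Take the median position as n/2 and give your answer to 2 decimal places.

43.65

Cumulative frequencies: 22, 48, 74, 99, 115
n = 115; position = n/2 = 57.5.
This falls in the class 40 – <50: L = 40, F = 48, f = 26, h = 10.
Median ≈ 40 + ((57.5 − 48) / 26) × 10 = 43.6538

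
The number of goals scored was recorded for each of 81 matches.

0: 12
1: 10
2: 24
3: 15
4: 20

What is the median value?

Cumulative frequencies: 12, 22, 46, 61, 81
n = 81, so the median is the value in position (n+1)/2 = 41.
Position 41 falls at value 2.

2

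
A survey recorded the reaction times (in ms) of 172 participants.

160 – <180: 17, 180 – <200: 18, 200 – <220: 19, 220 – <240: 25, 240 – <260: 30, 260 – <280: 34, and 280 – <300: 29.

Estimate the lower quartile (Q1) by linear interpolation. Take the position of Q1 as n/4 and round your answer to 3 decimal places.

Cumulative frequencies: 17, 35, 54, 79, 109, 143, 172
n = 172; position = n/4 = 43.
This falls in the class 200 – <220: L = 200, F = 35, f = 19, h = 20.
Lower quartile ≈ 200 + ((43 − 35) / 19) × 20 = 208.4211

208.421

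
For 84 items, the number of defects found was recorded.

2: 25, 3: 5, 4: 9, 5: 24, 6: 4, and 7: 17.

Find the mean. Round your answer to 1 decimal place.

4.3

Values: 2, 3, 4, 5, 6, 7
Σfx = 25×2 + 5×3 + 9×4 + 24×5 + 4×6 + 17×7 = 364
n = Σf = 84
Mean = 364 / 84 = 4.3333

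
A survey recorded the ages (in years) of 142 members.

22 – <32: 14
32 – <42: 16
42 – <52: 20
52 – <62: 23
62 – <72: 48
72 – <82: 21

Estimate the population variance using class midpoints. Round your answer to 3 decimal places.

240.766

Midpoints: 27, 37, 47, 57, 67, 77
n = 142, Σfm = 8054, mean = 56.7183
Σfm² = 490998
Σf(m − x̄)² = Σfm² − (Σfm)²/n = 490998 − 8054²/142 = 34188.7324
Population variance = 34188.7324 / 142 = 240.7657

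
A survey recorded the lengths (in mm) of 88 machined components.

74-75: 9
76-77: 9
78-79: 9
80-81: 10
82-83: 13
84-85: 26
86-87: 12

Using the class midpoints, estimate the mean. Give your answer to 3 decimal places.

Midpoints: 74.5, 76.5, 78.5, 80.5, 82.5, 84.5, 86.5
Σfm = 9×74.5 + 9×76.5 + 9×78.5 + 10×80.5 + 13×82.5 + 26×84.5 + 12×86.5 = 7178
n = Σf = 88
Mean = 7178 / 88 = 81.5682

81.568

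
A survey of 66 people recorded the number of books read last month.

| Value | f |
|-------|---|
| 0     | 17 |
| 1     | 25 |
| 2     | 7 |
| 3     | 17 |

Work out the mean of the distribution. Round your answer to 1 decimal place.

1.4

Values: 0, 1, 2, 3
Σfx = 17×0 + 25×1 + 7×2 + 17×3 = 90
n = Σf = 66
Mean = 90 / 66 = 1.3636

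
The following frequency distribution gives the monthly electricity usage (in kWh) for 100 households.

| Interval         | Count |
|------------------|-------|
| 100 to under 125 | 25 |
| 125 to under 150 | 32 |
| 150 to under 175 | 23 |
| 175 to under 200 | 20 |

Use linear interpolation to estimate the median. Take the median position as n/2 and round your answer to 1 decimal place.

Cumulative frequencies: 25, 57, 80, 100
n = 100; position = n/2 = 50.
This falls in the class 125 to under 150: L = 125, F = 25, f = 32, h = 25.
Median ≈ 125 + ((50 − 25) / 32) × 25 = 144.5312

144.5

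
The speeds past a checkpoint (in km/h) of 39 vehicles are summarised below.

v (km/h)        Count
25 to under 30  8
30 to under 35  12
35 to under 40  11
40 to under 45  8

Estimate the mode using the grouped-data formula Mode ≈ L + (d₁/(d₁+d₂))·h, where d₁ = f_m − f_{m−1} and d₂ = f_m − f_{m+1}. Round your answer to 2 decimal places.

Modal class: 30 to under 35 (highest frequency 12).
d₁ = 12 − 8 = 4, d₂ = 12 − 11 = 1
Mode ≈ 30 + (4/(4+1)) × 5 = 30 + 4.0000 = 34.0000

34.00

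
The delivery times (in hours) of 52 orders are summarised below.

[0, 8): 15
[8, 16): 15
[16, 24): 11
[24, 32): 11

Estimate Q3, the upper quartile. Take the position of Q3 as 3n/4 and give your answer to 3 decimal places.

Cumulative frequencies: 15, 30, 41, 52
n = 52; position = 3n/4 = 39.
This falls in the class [16, 24): L = 16, F = 30, f = 11, h = 8.
Upper quartile ≈ 16 + ((39 − 30) / 11) × 8 = 22.5455

22.545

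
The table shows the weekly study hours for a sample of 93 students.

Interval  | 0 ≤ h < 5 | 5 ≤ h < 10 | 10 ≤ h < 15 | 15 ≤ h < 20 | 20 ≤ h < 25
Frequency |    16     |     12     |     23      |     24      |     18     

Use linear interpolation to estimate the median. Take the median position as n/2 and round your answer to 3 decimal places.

14.022

Cumulative frequencies: 16, 28, 51, 75, 93
n = 93; position = n/2 = 46.5.
This falls in the class 10 ≤ h < 15: L = 10, F = 28, f = 23, h = 5.
Median ≈ 10 + ((46.5 − 28) / 23) × 5 = 14.0217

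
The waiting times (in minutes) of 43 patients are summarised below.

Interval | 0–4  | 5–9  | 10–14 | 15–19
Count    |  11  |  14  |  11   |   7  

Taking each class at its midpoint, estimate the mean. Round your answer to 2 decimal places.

Midpoints: 2, 7, 12, 17
Σfm = 11×2 + 14×7 + 11×12 + 7×17 = 371
n = Σf = 43
Mean = 371 / 43 = 8.6279

8.63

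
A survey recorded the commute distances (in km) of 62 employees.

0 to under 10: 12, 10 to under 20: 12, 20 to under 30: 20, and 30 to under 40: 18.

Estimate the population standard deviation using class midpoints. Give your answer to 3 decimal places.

Midpoints: 5, 15, 25, 35
n = 62, Σfm = 1370, mean = 22.0968
Σfm² = 37550
Σf(m − x̄)² = Σfm² − (Σfm)²/n = 37550 − 1370²/62 = 7277.4194
Population variance = 7277.4194 / 62 = 117.3777
Standard deviation = √117.3777 = 10.8341

10.834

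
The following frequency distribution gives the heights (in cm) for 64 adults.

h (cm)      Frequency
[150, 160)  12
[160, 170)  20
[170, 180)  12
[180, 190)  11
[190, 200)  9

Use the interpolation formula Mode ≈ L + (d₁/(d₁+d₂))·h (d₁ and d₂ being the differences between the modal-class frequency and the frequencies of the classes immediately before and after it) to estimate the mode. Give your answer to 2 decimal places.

Modal class: [160, 170) (highest frequency 20).
d₁ = 20 − 12 = 8, d₂ = 20 − 12 = 8
Mode ≈ 160 + (8/(8+8)) × 10 = 160 + 5.0000 = 165.0000

165.00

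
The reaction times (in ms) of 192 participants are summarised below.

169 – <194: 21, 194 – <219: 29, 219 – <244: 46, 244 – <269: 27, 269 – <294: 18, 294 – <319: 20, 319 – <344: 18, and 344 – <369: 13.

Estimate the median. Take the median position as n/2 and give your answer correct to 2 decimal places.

Cumulative frequencies: 21, 50, 96, 123, 141, 161, 179, 192
n = 192; position = n/2 = 96.
This falls in the class 219 – <244: L = 219, F = 50, f = 46, h = 25.
Median ≈ 219 + ((96 − 50) / 46) × 25 = 244.0000

244.00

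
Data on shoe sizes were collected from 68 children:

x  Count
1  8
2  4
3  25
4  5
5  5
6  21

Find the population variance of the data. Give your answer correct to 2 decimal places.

Values: 1, 2, 3, 4, 5, 6
n = 68, Σfx = 262, mean = 3.8529
Σfx² = 1210
Σf(x − x̄)² = Σfx² − (Σfx)²/n = 1210 − 262²/68 = 200.5294
Population variance = 200.5294 / 68 = 2.9490

2.95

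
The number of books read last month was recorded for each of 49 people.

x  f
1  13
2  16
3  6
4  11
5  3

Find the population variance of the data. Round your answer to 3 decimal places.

Values: 1, 2, 3, 4, 5
n = 49, Σfx = 122, mean = 2.4898
Σfx² = 382
Σf(x − x̄)² = Σfx² − (Σfx)²/n = 382 − 122²/49 = 78.2449
Population variance = 78.2449 / 49 = 1.5968

1.597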